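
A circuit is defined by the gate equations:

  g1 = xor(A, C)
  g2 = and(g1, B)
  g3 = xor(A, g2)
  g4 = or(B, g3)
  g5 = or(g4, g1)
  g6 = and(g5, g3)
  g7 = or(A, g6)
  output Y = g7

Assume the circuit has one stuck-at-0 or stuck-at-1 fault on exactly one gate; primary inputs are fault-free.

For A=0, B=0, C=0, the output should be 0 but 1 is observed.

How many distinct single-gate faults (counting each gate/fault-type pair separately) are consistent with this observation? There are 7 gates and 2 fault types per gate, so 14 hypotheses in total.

Fault-free: g1=0, g2=0, g3=0, g4=0, g5=0, g6=0, g7=0 → 0. Observed 1.
  g1 stuck-at-0: output 0 ✗
  g1 stuck-at-1: output 0 ✗
  g2 stuck-at-0: output 0 ✗
  g2 stuck-at-1: output 1 ✓
  g3 stuck-at-0: output 0 ✗
  g3 stuck-at-1: output 1 ✓
  g4 stuck-at-0: output 0 ✗
  g4 stuck-at-1: output 0 ✗
  g5 stuck-at-0: output 0 ✗
  g5 stuck-at-1: output 0 ✗
  g6 stuck-at-0: output 0 ✗
  g6 stuck-at-1: output 1 ✓
  g7 stuck-at-0: output 0 ✗
  g7 stuck-at-1: output 1 ✓
Consistent faults: {g2 stuck-at-1, g3 stuck-at-1, g6 stuck-at-1, g7 stuck-at-1} — 4 in all.

4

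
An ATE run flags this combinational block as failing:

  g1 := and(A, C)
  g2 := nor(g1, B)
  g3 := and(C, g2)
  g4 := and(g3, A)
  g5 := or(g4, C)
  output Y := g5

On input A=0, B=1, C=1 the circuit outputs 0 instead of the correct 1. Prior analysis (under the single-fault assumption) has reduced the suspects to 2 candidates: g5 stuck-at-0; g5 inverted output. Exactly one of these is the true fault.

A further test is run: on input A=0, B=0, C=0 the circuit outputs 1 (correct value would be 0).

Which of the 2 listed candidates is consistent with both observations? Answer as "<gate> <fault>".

g5 inverted output

Evaluate each candidate on input A=0, B=0, C=0:
  g5 stuck-at-0: g1=0, g2=1, g3=0, g4=0, g5=0 [stuck-at-0] → 0 — eliminated
  g5 inverted output: g1=0, g2=1, g3=0, g4=0, g5=1 [inverted output] → 1 — matches
Only g5 inverted output reproduces the observed 1.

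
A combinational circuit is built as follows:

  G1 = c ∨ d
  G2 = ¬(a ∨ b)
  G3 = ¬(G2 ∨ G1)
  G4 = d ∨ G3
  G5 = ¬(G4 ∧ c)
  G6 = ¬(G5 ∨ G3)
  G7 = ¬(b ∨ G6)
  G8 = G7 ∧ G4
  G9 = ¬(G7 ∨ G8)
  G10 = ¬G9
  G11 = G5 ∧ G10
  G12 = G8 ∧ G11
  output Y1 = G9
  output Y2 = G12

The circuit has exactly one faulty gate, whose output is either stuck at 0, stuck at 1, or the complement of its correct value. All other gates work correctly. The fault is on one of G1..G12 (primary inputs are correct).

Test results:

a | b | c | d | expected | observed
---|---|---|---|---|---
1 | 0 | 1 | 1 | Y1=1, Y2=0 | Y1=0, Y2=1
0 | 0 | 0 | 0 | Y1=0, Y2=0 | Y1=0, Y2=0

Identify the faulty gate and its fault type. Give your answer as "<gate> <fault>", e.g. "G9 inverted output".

G5 stuck-at-1

Fault-free values for test 1 (a=1, b=0, c=1, d=1): G1=1, G2=0, G3=0, G4=1, G5=0, G6=1, G7=0, G8=0, G9=1, G10=0, G11=0, G12=0, giving Y1=1, Y2=0. Observed Y1=0, Y2=1.
Test 1: faults giving observed Y1=0, Y2=1 are {G5 stuck-at-1, G5 inverted output}.
Test 2 (a=0, b=0, c=0, d=0): fault-free G1=0, G2=1, G3=0, G4=0, G5=1, G6=0, G7=1, G8=0, G9=0, G10=1, G11=1, G12=0 → Y1=0, Y2=0; observed Y1=0, Y2=0. Eliminates G5 inverted output.
Only G5 stuck-at-1 is consistent with every test.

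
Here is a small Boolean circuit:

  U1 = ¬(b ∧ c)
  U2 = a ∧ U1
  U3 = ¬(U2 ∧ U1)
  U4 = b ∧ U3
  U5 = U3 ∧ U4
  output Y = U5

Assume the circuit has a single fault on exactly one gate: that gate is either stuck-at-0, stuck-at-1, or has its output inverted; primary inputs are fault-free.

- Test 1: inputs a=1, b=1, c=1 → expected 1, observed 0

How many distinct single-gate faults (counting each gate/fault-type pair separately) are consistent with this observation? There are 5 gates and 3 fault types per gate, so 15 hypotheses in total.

Fault-free: U1=0, U2=0, U3=1, U4=1, U5=1 → 1. Observed 0.
  U1: stuck-at-1, inverted output ✓; others ✗
  U2: none of the 3 fault types match ✗
  U3: stuck-at-0, inverted output ✓; others ✗
  U4: stuck-at-0, inverted output ✓; others ✗
  U5: stuck-at-0, inverted output ✓; others ✗
Consistent faults: {U1 stuck-at-1, U1 inverted output, U3 stuck-at-0, U3 inverted output, U4 stuck-at-0, U4 inverted output, U5 stuck-at-0, U5 inverted output} — 8 in all.

8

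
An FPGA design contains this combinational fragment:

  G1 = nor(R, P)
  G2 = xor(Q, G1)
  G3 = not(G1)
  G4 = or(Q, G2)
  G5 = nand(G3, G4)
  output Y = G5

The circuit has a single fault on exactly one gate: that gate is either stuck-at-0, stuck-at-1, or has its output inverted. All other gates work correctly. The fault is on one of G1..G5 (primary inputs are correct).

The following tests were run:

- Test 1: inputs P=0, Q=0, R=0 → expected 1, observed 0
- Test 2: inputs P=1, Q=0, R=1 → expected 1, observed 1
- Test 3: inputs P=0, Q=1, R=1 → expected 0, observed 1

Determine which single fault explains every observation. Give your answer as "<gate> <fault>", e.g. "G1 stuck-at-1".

Fault-free values for test 1 (P=0, Q=0, R=0): G1=1, G2=1, G3=0, G4=1, G5=1, giving Y=1. Observed 0.
Test 1: faults giving observed 0 are {G3 stuck-at-1, G3 inverted output, G5 stuck-at-0, G5 inverted output}.
Test 2 (P=1, Q=0, R=1): fault-free G1=0, G2=0, G3=1, G4=0, G5=1 → 1; observed 1. Eliminates G5 stuck-at-0, G5 inverted output.
Test 3 (P=0, Q=1, R=1): fault-free G1=0, G2=1, G3=1, G4=1, G5=0 → 0; observed 1. Eliminates G3 stuck-at-1.
Only G3 inverted output is consistent with every test.

G3 inverted output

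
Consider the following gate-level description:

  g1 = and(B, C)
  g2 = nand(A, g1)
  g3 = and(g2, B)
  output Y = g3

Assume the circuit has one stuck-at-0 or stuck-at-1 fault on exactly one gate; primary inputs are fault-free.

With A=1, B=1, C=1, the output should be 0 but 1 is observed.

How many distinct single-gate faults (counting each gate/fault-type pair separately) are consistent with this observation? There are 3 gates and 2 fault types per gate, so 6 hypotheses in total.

3

Fault-free: g1=1, g2=0, g3=0 → 0. Observed 1.
  g1 stuck-at-0: output 1 ✓
  g1 stuck-at-1: output 0 ✗
  g2 stuck-at-0: output 0 ✗
  g2 stuck-at-1: output 1 ✓
  g3 stuck-at-0: output 0 ✗
  g3 stuck-at-1: output 1 ✓
Consistent faults: {g1 stuck-at-0, g2 stuck-at-1, g3 stuck-at-1} — 3 in all.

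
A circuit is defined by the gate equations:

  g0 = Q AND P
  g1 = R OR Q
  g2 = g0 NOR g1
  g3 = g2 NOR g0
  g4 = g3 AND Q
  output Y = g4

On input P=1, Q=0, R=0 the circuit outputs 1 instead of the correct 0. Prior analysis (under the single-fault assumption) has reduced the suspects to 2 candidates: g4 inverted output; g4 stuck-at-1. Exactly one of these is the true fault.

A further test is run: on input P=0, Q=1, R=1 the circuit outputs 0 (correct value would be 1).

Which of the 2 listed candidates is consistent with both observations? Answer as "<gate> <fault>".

g4 inverted output

Evaluate each candidate on input P=0, Q=1, R=1:
  g4 inverted output: g0=0, g1=1, g2=0, g3=1, g4=0 [inverted output] → 0 — matches
  g4 stuck-at-1: g0=0, g1=1, g2=0, g3=1, g4=1 [stuck-at-1] → 1 — eliminated
Only g4 inverted output reproduces the observed 0.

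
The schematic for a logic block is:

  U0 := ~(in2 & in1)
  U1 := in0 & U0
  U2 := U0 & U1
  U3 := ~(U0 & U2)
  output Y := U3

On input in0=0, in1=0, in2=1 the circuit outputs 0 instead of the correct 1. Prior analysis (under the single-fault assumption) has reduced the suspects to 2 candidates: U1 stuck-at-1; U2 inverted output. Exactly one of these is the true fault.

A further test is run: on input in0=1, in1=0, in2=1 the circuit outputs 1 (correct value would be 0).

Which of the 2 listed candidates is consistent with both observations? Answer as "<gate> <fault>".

Evaluate each candidate on input in0=1, in1=0, in2=1:
  U1 stuck-at-1: U0=1, U1=1 [stuck-at-1], U2=1, U3=0 → 0 — eliminated
  U2 inverted output: U0=1, U1=1, U2=0 [inverted output], U3=1 → 1 — matches
Only U2 inverted output reproduces the observed 1.

U2 inverted output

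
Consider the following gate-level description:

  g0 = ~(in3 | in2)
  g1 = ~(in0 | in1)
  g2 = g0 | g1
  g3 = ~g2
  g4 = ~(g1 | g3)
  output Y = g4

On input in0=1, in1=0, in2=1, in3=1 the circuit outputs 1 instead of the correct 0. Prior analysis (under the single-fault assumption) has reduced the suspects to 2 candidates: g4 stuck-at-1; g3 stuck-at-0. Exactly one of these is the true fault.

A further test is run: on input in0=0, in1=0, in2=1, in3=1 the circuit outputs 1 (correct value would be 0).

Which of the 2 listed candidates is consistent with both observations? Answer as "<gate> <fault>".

g4 stuck-at-1

Evaluate each candidate on input in0=0, in1=0, in2=1, in3=1:
  g4 stuck-at-1: g0=0, g1=1, g2=1, g3=0, g4=1 [stuck-at-1] → 1 — matches
  g3 stuck-at-0: g0=0, g1=1, g2=1, g3=0 [stuck-at-0], g4=0 → 0 — eliminated
Only g4 stuck-at-1 reproduces the observed 1.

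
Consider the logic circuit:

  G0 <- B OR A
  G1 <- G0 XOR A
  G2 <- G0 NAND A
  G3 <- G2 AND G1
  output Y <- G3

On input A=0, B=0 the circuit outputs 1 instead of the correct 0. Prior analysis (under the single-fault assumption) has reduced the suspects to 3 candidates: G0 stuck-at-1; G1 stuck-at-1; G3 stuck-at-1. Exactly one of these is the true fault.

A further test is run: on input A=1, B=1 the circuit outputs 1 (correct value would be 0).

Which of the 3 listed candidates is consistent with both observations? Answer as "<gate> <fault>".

Evaluate each candidate on input A=1, B=1:
  G0 stuck-at-1: G0=1 [stuck-at-1], G1=0, G2=0, G3=0 → 0 — eliminated
  G1 stuck-at-1: G0=1, G1=1 [stuck-at-1], G2=0, G3=0 → 0 — eliminated
  G3 stuck-at-1: G0=1, G1=0, G2=0, G3=1 [stuck-at-1] → 1 — matches
Only G3 stuck-at-1 reproduces the observed 1.

G3 stuck-at-1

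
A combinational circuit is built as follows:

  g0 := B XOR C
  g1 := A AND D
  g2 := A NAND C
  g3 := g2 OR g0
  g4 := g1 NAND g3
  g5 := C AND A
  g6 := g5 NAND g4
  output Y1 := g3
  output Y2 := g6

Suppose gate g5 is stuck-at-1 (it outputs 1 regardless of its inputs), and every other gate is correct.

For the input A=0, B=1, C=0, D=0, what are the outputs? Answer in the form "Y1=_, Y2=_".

Y1=1, Y2=0

Propagate with g5 forced: g0=1, g1=0, g2=1, g3=1, g4=1, g5=1 [stuck-at-1], g6=0.
So the outputs are Y1=1, Y2=0. (Without the fault they would be Y1=1, Y2=1.)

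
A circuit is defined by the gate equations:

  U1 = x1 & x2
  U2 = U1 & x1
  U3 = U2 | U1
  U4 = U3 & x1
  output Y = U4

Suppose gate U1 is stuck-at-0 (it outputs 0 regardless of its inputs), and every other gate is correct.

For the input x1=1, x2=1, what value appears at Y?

0

Propagate with U1 forced: U1=0 [stuck-at-0], U2=0, U3=0, U4=0.
So Y = 0. (Without the fault it would be 1.)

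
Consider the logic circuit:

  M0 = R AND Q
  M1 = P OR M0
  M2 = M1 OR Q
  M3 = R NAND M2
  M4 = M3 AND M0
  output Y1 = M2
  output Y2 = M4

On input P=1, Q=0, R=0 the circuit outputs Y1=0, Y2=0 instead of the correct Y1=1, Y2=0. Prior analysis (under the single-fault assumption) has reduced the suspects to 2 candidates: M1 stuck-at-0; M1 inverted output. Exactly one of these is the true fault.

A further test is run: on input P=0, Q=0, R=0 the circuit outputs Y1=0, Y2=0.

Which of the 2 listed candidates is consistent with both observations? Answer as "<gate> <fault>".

M1 stuck-at-0

Evaluate each candidate on input P=0, Q=0, R=0:
  M1 stuck-at-0: M0=0, M1=0 [stuck-at-0], M2=0, M3=1, M4=0 → Y1=0, Y2=0 — matches
  M1 inverted output: M0=0, M1=1 [inverted output], M2=1, M3=1, M4=0 → Y1=1, Y2=0 — eliminated
Only M1 stuck-at-0 reproduces the observed Y1=0, Y2=0.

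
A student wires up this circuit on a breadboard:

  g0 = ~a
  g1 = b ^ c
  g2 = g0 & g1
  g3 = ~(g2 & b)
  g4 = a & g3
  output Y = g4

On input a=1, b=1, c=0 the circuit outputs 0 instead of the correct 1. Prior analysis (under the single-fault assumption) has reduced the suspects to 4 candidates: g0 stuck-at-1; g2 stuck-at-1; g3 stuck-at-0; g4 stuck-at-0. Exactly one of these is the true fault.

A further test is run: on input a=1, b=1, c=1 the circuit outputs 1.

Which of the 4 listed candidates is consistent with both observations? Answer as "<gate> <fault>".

Evaluate each candidate on input a=1, b=1, c=1:
  g0 stuck-at-1: g0=1 [stuck-at-1], g1=0, g2=0, g3=1, g4=1 → 1 — matches
  g2 stuck-at-1: g0=0, g1=0, g2=1 [stuck-at-1], g3=0, g4=0 → 0 — eliminated
  g3 stuck-at-0: g0=0, g1=0, g2=0, g3=0 [stuck-at-0], g4=0 → 0 — eliminated
  g4 stuck-at-0: g0=0, g1=0, g2=0, g3=1, g4=0 [stuck-at-0] → 0 — eliminated
Only g0 stuck-at-1 reproduces the observed 1.

g0 stuck-at-1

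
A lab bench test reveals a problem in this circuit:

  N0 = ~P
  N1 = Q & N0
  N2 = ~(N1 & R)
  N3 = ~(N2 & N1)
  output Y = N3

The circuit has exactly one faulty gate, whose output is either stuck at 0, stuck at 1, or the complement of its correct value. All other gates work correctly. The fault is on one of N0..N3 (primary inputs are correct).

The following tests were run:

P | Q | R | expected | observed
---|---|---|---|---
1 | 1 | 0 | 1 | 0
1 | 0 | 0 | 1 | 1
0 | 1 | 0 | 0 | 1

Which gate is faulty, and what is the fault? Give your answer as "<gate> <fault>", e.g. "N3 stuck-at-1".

N0 inverted output

Fault-free values for test 1 (P=1, Q=1, R=0): N0=0, N1=0, N2=1, N3=1, giving Y=1. Observed 0.
Test 1: faults giving observed 0 are {N0 stuck-at-1, N0 inverted output, N1 stuck-at-1, N1 inverted output, N3 stuck-at-0, N3 inverted output}.
Test 2 (P=1, Q=0, R=0): fault-free N0=0, N1=0, N2=1, N3=1 → 1; observed 1. Eliminates N1 stuck-at-1, N1 inverted output, N3 stuck-at-0, N3 inverted output.
Test 3 (P=0, Q=1, R=0): fault-free N0=1, N1=1, N2=1, N3=0 → 0; observed 1. Eliminates N0 stuck-at-1.
Only N0 inverted output is consistent with every test.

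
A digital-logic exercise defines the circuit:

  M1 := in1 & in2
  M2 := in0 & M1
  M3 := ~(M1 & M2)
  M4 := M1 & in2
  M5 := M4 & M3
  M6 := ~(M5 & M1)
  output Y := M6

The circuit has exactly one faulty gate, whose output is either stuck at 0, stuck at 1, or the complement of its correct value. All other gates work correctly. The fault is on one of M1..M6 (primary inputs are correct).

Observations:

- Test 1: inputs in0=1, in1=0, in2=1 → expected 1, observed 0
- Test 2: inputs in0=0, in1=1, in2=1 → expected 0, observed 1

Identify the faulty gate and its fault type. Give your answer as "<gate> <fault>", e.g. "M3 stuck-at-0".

Fault-free values for test 1 (in0=1, in1=0, in2=1): M1=0, M2=0, M3=1, M4=0, M5=0, M6=1, giving Y=1. Observed 0.
Test 1: faults giving observed 0 are {M6 stuck-at-0, M6 inverted output}.
Test 2 (in0=0, in1=1, in2=1): fault-free M1=1, M2=0, M3=1, M4=1, M5=1, M6=0 → 0; observed 1. Eliminates M6 stuck-at-0.
Only M6 inverted output is consistent with every test.

M6 inverted output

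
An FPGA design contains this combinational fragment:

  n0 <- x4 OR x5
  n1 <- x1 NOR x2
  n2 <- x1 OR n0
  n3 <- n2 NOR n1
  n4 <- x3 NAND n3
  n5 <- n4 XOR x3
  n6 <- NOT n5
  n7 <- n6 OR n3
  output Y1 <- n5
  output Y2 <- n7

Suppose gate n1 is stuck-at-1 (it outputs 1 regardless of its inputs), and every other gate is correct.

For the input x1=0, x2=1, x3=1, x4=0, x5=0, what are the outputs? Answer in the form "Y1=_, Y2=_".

Propagate with n1 forced: n0=0, n1=1 [stuck-at-1], n2=0, n3=0, n4=1, n5=0, n6=1, n7=1.
So the outputs are Y1=0, Y2=1. (Without the fault they would be Y1=1, Y2=1.)

Y1=0, Y2=1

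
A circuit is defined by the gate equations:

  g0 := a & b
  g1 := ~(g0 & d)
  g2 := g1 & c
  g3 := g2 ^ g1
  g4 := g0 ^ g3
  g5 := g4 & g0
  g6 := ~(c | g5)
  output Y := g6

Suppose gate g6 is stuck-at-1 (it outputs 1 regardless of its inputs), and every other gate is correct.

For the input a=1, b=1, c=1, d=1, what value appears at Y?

1

Propagate with g6 forced: g0=1, g1=0, g2=0, g3=0, g4=1, g5=1, g6=1 [stuck-at-1].
So Y = 1. (Without the fault it would be 0.)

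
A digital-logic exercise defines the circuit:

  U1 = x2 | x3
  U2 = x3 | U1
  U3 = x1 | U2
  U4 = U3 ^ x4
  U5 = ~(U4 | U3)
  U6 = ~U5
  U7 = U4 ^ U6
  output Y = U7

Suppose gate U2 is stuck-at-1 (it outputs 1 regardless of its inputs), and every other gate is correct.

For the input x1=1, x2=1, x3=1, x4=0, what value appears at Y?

Propagate with U2 forced: U1=1, U2=1 [stuck-at-1], U3=1, U4=1, U5=0, U6=1, U7=0.
So Y = 0. (Same as the fault-free value — the fault is masked on this input.)

0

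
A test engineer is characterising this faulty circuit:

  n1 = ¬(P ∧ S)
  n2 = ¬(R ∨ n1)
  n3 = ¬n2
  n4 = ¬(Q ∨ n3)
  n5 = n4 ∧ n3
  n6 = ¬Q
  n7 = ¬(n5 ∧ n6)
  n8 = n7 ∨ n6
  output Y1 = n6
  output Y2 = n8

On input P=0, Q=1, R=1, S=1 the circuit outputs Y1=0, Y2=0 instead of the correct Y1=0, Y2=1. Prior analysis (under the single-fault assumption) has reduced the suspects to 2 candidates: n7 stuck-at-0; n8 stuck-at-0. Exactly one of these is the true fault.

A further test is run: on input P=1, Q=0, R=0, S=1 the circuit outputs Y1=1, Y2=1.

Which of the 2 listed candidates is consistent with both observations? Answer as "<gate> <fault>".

n7 stuck-at-0

Evaluate each candidate on input P=1, Q=0, R=0, S=1:
  n7 stuck-at-0: n1=0, n2=1, n3=0, n4=1, n5=0, n6=1, n7=0 [stuck-at-0], n8=1 → Y1=1, Y2=1 — matches
  n8 stuck-at-0: n1=0, n2=1, n3=0, n4=1, n5=0, n6=1, n7=1, n8=0 [stuck-at-0] → Y1=1, Y2=0 — eliminated
Only n7 stuck-at-0 reproduces the observed Y1=1, Y2=1.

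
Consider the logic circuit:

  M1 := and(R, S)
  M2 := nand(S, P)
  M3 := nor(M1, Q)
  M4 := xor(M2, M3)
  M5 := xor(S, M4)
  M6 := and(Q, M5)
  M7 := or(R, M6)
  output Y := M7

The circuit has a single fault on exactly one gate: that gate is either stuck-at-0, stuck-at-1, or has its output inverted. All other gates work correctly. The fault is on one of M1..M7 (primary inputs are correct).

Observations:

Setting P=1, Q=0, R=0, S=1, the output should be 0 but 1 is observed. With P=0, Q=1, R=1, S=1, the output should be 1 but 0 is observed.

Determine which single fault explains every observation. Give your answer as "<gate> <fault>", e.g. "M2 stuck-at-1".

Fault-free values for test 1 (P=1, Q=0, R=0, S=1): M1=0, M2=0, M3=1, M4=1, M5=0, M6=0, M7=0, giving Y=0. Observed 1.
Test 1: faults giving observed 1 are {M6 stuck-at-1, M6 inverted output, M7 stuck-at-1, M7 inverted output}.
Test 2 (P=0, Q=1, R=1, S=1): fault-free M1=1, M2=1, M3=0, M4=1, M5=0, M6=0, M7=1 → 1; observed 0. Eliminates M6 stuck-at-1, M6 inverted output, M7 stuck-at-1.
Only M7 inverted output is consistent with every test.

M7 inverted output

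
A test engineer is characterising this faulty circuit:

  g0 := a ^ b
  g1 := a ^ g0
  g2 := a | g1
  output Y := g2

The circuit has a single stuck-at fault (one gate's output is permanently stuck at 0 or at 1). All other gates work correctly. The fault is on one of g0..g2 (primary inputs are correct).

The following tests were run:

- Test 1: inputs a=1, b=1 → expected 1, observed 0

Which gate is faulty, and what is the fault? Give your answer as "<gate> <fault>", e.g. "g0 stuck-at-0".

Fault-free values for test 1 (a=1, b=1): g0=0, g1=1, g2=1, giving Y=1. Observed 0.
Test 1: faults giving observed 0 are {g2 stuck-at-0}.
Only g2 stuck-at-0 is consistent with every test.

g2 stuck-at-0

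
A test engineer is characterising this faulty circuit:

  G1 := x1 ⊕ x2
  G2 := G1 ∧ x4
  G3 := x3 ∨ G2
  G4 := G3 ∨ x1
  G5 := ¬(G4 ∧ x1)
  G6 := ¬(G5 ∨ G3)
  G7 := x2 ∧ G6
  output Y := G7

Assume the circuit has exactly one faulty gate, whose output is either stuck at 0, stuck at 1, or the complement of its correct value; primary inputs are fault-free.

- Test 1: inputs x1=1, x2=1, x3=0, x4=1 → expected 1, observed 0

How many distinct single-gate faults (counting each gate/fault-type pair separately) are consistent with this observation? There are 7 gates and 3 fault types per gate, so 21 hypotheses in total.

Fault-free: G1=0, G2=0, G3=0, G4=1, G5=0, G6=1, G7=1 → 1. Observed 0.
  G1: stuck-at-1, inverted output ✓; others ✗
  G2: stuck-at-1, inverted output ✓; others ✗
  G3: stuck-at-1, inverted output ✓; others ✗
  G4: stuck-at-0, inverted output ✓; others ✗
  G5: stuck-at-1, inverted output ✓; others ✗
  G6: stuck-at-0, inverted output ✓; others ✗
  G7: stuck-at-0, inverted output ✓; others ✗
Consistent faults: {G1 stuck-at-1, G1 inverted output, G2 stuck-at-1, G2 inverted output, G3 stuck-at-1, G3 inverted output, G4 stuck-at-0, G4 inverted output, G5 stuck-at-1, G5 inverted output, G6 stuck-at-0, G6 inverted output, G7 stuck-at-0, G7 inverted output} — 14 in all.

14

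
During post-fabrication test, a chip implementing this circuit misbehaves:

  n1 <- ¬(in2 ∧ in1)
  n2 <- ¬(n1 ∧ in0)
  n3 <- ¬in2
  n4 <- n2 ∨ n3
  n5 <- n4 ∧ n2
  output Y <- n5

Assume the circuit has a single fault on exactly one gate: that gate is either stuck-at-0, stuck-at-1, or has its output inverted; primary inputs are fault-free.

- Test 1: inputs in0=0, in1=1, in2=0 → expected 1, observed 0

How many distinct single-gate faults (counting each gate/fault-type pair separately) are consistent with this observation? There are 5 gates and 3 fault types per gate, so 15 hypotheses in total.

6

Fault-free: n1=1, n2=1, n3=1, n4=1, n5=1 → 1. Observed 0.
  n1: none of the 3 fault types match ✗
  n2: stuck-at-0, inverted output ✓; others ✗
  n3: none of the 3 fault types match ✗
  n4: stuck-at-0, inverted output ✓; others ✗
  n5: stuck-at-0, inverted output ✓; others ✗
Consistent faults: {n2 stuck-at-0, n2 inverted output, n4 stuck-at-0, n4 inverted output, n5 stuck-at-0, n5 inverted output} — 6 in all.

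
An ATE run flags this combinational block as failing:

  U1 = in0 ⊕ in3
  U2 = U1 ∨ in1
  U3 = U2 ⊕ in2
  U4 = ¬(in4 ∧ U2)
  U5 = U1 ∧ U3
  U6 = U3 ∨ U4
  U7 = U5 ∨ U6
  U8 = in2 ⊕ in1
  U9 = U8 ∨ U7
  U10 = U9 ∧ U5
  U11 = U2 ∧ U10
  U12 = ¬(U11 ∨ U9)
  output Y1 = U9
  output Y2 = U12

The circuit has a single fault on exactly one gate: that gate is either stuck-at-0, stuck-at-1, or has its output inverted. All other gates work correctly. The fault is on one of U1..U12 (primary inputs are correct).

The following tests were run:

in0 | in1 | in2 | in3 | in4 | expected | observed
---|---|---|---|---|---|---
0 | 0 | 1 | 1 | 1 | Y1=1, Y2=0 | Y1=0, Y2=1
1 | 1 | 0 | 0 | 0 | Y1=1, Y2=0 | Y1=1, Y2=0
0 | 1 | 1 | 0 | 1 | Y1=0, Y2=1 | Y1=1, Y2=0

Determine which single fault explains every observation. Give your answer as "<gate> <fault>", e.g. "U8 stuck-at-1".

U8 inverted output

Fault-free values for test 1 (in0=0, in1=0, in2=1, in3=1, in4=1): U1=1, U2=1, U3=0, U4=0, U5=0, U6=0, U7=0, U8=1, U9=1, U10=0, U11=0, U12=0, giving Y1=1, Y2=0. Observed Y1=0, Y2=1.
Test 1: faults giving observed Y1=0, Y2=1 are {U8 stuck-at-0, U8 inverted output, U9 stuck-at-0, U9 inverted output}.
Test 2 (in0=1, in1=1, in2=0, in3=0, in4=0): fault-free U1=1, U2=1, U3=1, U4=1, U5=1, U6=1, U7=1, U8=1, U9=1, U10=1, U11=1, U12=0 → Y1=1, Y2=0; observed Y1=1, Y2=0. Eliminates U9 stuck-at-0, U9 inverted output.
Test 3 (in0=0, in1=1, in2=1, in3=0, in4=1): fault-free U1=0, U2=1, U3=0, U4=0, U5=0, U6=0, U7=0, U8=0, U9=0, U10=0, U11=0, U12=1 → Y1=0, Y2=1; observed Y1=1, Y2=0. Eliminates U8 stuck-at-0.
Only U8 inverted output is consistent with every test.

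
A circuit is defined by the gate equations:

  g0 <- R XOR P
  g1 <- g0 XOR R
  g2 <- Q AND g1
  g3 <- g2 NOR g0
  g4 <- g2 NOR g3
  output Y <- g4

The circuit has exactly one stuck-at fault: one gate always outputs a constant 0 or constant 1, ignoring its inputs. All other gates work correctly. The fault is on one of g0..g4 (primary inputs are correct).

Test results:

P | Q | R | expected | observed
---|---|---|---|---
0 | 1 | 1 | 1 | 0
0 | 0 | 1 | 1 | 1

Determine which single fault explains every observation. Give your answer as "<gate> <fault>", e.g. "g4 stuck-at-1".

Fault-free values for test 1 (P=0, Q=1, R=1): g0=1, g1=0, g2=0, g3=0, g4=1, giving Y=1. Observed 0.
Test 1: faults giving observed 0 are {g0 stuck-at-0, g1 stuck-at-1, g2 stuck-at-1, g3 stuck-at-1, g4 stuck-at-0}.
Test 2 (P=0, Q=0, R=1): fault-free g0=1, g1=0, g2=0, g3=0, g4=1 → 1; observed 1. Eliminates g0 stuck-at-0, g2 stuck-at-1, g3 stuck-at-1, g4 stuck-at-0.
Only g1 stuck-at-1 is consistent with every test.

g1 stuck-at-1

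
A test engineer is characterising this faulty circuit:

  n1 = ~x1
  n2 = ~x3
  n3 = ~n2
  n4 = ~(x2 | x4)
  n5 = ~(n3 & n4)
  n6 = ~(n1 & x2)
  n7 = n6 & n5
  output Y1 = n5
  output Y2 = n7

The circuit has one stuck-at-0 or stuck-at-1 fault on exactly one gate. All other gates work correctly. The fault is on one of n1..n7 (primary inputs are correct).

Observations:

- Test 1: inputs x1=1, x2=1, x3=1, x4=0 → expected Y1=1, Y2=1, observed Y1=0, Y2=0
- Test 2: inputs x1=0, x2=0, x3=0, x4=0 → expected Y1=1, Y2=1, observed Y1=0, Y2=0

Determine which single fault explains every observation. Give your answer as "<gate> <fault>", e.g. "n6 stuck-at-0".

n5 stuck-at-0

Fault-free values for test 1 (x1=1, x2=1, x3=1, x4=0): n1=0, n2=0, n3=1, n4=0, n5=1, n6=1, n7=1, giving Y1=1, Y2=1. Observed Y1=0, Y2=0.
Test 1: faults giving observed Y1=0, Y2=0 are {n4 stuck-at-1, n5 stuck-at-0}.
Test 2 (x1=0, x2=0, x3=0, x4=0): fault-free n1=1, n2=1, n3=0, n4=1, n5=1, n6=1, n7=1 → Y1=1, Y2=1; observed Y1=0, Y2=0. Eliminates n4 stuck-at-1.
Only n5 stuck-at-0 is consistent with every test.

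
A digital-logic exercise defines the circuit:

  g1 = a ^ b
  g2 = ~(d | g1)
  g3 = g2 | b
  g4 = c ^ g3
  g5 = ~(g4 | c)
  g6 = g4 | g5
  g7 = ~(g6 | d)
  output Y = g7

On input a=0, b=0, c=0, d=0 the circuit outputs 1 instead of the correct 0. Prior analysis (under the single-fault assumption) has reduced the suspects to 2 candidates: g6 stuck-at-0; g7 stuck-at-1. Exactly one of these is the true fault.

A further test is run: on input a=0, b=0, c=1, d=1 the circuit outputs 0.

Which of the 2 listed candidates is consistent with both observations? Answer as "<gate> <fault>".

Evaluate each candidate on input a=0, b=0, c=1, d=1:
  g6 stuck-at-0: g1=0, g2=0, g3=0, g4=1, g5=0, g6=0 [stuck-at-0], g7=0 → 0 — matches
  g7 stuck-at-1: g1=0, g2=0, g3=0, g4=1, g5=0, g6=1, g7=1 [stuck-at-1] → 1 — eliminated
Only g6 stuck-at-0 reproduces the observed 0.

g6 stuck-at-0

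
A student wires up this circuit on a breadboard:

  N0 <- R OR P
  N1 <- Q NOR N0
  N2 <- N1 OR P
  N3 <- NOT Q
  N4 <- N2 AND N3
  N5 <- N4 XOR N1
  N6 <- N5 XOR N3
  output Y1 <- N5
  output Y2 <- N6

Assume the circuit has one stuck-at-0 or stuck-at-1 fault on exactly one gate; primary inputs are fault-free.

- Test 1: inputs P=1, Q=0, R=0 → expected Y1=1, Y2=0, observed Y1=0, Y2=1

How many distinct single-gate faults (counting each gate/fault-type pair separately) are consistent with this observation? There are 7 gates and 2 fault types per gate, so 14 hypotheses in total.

Fault-free: N0=1, N1=0, N2=1, N3=1, N4=1, N5=1, N6=0 → Y1=1, Y2=0. Observed Y1=0, Y2=1.
  N0 stuck-at-0: output Y1=0, Y2=1 ✓
  N0 stuck-at-1: output Y1=1, Y2=0 ✗
  N1 stuck-at-0: output Y1=1, Y2=0 ✗
  N1 stuck-at-1: output Y1=0, Y2=1 ✓
  N2 stuck-at-0: output Y1=0, Y2=1 ✓
  N2 stuck-at-1: output Y1=1, Y2=0 ✗
  N3 stuck-at-0: output Y1=0, Y2=0 ✗
  N3 stuck-at-1: output Y1=1, Y2=0 ✗
  N4 stuck-at-0: output Y1=0, Y2=1 ✓
  N4 stuck-at-1: output Y1=1, Y2=0 ✗
  N5 stuck-at-0: output Y1=0, Y2=1 ✓
  N5 stuck-at-1: output Y1=1, Y2=0 ✗
  N6 stuck-at-0: output Y1=1, Y2=0 ✗
  N6 stuck-at-1: output Y1=1, Y2=1 ✗
Consistent faults: {N0 stuck-at-0, N1 stuck-at-1, N2 stuck-at-0, N4 stuck-at-0, N5 stuck-at-0} — 5 in all.

5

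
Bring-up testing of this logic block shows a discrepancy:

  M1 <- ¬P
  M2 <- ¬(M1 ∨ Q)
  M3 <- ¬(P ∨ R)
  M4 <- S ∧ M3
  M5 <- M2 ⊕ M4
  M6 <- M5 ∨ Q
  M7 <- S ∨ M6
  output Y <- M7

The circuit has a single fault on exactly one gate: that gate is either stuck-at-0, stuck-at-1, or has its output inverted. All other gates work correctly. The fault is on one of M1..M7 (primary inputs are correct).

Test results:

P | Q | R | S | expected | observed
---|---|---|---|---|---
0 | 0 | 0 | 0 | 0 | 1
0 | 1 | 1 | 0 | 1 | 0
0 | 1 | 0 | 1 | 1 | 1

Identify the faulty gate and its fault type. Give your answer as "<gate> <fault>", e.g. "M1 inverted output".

Fault-free values for test 1 (P=0, Q=0, R=0, S=0): M1=1, M2=0, M3=1, M4=0, M5=0, M6=0, M7=0, giving Y=0. Observed 1.
Test 1: faults giving observed 1 are {M1 stuck-at-0, M1 inverted output, M2 stuck-at-1, M2 inverted output, M4 stuck-at-1, M4 inverted output, M5 stuck-at-1, M5 inverted output, M6 stuck-at-1, M6 inverted output, M7 stuck-at-1, M7 inverted output}.
Test 2 (P=0, Q=1, R=1, S=0): fault-free M1=1, M2=0, M3=0, M4=0, M5=0, M6=1, M7=1 → 1; observed 0. Eliminates M1 stuck-at-0, M1 inverted output, M2 stuck-at-1, M2 inverted output, M4 stuck-at-1, M4 inverted output, M5 stuck-at-1, M5 inverted output, M6 stuck-at-1, M7 stuck-at-1.
Test 3 (P=0, Q=1, R=0, S=1): fault-free M1=1, M2=0, M3=1, M4=1, M5=1, M6=1, M7=1 → 1; observed 1. Eliminates M7 inverted output.
Only M6 inverted output is consistent with every test.

M6 inverted output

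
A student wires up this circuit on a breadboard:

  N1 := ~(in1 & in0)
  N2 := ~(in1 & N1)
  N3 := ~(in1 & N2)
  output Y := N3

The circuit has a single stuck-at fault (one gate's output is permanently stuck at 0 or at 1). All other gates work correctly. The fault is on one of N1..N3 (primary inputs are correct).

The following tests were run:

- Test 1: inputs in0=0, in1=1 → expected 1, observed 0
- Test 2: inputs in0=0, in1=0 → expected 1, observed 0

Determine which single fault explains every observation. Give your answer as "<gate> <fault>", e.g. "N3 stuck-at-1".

Fault-free values for test 1 (in0=0, in1=1): N1=1, N2=0, N3=1, giving Y=1. Observed 0.
Test 1: faults giving observed 0 are {N1 stuck-at-0, N2 stuck-at-1, N3 stuck-at-0}.
Test 2 (in0=0, in1=0): fault-free N1=1, N2=1, N3=1 → 1; observed 0. Eliminates N1 stuck-at-0, N2 stuck-at-1.
Only N3 stuck-at-0 is consistent with every test.

N3 stuck-at-0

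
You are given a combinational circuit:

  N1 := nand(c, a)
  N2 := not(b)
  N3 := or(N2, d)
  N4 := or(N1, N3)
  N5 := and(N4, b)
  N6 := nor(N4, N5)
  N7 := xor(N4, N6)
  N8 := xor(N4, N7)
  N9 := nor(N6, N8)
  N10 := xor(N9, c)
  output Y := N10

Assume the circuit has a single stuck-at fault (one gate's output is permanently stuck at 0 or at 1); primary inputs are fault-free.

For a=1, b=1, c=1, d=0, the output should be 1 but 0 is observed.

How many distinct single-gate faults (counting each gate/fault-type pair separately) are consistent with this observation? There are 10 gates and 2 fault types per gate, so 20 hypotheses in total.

8

Fault-free: N1=0, N2=0, N3=0, N4=0, N5=0, N6=1, N7=1, N8=1, N9=0, N10=1 → 1. Observed 0.
  N1: stuck-at-1 ✓; others ✗
  N2: stuck-at-1 ✓; others ✗
  N3: stuck-at-1 ✓; others ✗
  N4: stuck-at-1 ✓; others ✗
  N5: stuck-at-1 ✓; others ✗
  N6: stuck-at-0 ✓; others ✗
  N7: none of the 2 fault types match ✗
  N8: none of the 2 fault types match ✗
  N9: stuck-at-1 ✓; others ✗
  N10: stuck-at-0 ✓; others ✗
Consistent faults: {N1 stuck-at-1, N2 stuck-at-1, N3 stuck-at-1, N4 stuck-at-1, N5 stuck-at-1, N6 stuck-at-0, N9 stuck-at-1, N10 stuck-at-0} — 8 in all.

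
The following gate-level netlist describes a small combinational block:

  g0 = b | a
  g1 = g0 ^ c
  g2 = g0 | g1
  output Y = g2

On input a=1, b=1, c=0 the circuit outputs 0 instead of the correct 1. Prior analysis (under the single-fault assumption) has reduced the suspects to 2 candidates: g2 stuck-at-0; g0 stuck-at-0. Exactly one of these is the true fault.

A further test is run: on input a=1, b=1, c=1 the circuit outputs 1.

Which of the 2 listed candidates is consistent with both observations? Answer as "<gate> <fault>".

g0 stuck-at-0

Evaluate each candidate on input a=1, b=1, c=1:
  g2 stuck-at-0: g0=1, g1=0, g2=0 [stuck-at-0] → 0 — eliminated
  g0 stuck-at-0: g0=0 [stuck-at-0], g1=1, g2=1 → 1 — matches
Only g0 stuck-at-0 reproduces the observed 1.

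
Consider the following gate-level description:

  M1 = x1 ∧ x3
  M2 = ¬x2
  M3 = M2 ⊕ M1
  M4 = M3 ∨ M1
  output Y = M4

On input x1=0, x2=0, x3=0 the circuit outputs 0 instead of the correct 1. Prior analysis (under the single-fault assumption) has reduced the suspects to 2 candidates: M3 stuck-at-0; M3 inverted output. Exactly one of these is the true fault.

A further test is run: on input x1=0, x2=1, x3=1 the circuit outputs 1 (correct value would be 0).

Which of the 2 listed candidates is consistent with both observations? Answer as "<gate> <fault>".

Evaluate each candidate on input x1=0, x2=1, x3=1:
  M3 stuck-at-0: M1=0, M2=0, M3=0 [stuck-at-0], M4=0 → 0 — eliminated
  M3 inverted output: M1=0, M2=0, M3=1 [inverted output], M4=1 → 1 — matches
Only M3 inverted output reproduces the observed 1.

M3 inverted output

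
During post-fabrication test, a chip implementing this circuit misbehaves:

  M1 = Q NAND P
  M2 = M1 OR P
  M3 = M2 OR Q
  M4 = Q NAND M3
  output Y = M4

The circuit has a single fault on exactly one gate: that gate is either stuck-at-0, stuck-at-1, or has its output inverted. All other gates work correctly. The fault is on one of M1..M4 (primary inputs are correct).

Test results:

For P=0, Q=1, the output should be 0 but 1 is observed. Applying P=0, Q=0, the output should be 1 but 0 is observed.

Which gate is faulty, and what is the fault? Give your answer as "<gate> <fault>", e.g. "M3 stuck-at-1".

Fault-free values for test 1 (P=0, Q=1): M1=1, M2=1, M3=1, M4=0, giving Y=0. Observed 1.
Test 1: faults giving observed 1 are {M3 stuck-at-0, M3 inverted output, M4 stuck-at-1, M4 inverted output}.
Test 2 (P=0, Q=0): fault-free M1=1, M2=1, M3=1, M4=1 → 1; observed 0. Eliminates M3 stuck-at-0, M3 inverted output, M4 stuck-at-1.
Only M4 inverted output is consistent with every test.

M4 inverted output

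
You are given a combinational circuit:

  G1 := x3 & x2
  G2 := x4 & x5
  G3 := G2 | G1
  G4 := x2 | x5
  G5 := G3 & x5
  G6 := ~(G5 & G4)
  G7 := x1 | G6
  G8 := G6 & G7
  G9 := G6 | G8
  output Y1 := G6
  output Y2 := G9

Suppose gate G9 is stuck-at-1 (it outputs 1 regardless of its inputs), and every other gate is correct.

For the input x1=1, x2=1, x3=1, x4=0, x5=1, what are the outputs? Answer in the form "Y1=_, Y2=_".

Y1=0, Y2=1

Propagate with G9 forced: G1=1, G2=0, G3=1, G4=1, G5=1, G6=0, G7=1, G8=0, G9=1 [stuck-at-1].
So the outputs are Y1=0, Y2=1. (Without the fault they would be Y1=0, Y2=0.)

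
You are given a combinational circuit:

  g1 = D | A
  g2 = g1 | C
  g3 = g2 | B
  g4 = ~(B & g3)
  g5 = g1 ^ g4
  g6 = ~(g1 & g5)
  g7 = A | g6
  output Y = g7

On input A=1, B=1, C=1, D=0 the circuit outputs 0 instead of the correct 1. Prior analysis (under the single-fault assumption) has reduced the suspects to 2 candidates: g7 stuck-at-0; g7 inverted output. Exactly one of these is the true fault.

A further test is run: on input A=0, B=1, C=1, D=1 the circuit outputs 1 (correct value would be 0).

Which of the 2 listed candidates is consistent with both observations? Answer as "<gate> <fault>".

Evaluate each candidate on input A=0, B=1, C=1, D=1:
  g7 stuck-at-0: g1=1, g2=1, g3=1, g4=0, g5=1, g6=0, g7=0 [stuck-at-0] → 0 — eliminated
  g7 inverted output: g1=1, g2=1, g3=1, g4=0, g5=1, g6=0, g7=1 [inverted output] → 1 — matches
Only g7 inverted output reproduces the observed 1.

g7 inverted output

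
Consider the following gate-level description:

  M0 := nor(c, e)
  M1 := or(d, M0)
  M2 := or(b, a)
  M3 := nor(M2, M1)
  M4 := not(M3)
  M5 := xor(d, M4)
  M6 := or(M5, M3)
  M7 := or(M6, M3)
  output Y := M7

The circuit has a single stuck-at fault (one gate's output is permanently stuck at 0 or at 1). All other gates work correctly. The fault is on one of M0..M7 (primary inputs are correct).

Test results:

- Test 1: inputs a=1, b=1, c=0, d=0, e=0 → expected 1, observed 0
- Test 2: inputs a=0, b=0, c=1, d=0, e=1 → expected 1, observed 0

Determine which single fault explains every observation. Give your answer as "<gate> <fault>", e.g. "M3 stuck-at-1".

Fault-free values for test 1 (a=1, b=1, c=0, d=0, e=0): M0=1, M1=1, M2=1, M3=0, M4=1, M5=1, M6=1, M7=1, giving Y=1. Observed 0.
Test 1: faults giving observed 0 are {M4 stuck-at-0, M5 stuck-at-0, M6 stuck-at-0, M7 stuck-at-0}.
Test 2 (a=0, b=0, c=1, d=0, e=1): fault-free M0=0, M1=0, M2=0, M3=1, M4=0, M5=0, M6=1, M7=1 → 1; observed 0. Eliminates M4 stuck-at-0, M5 stuck-at-0, M6 stuck-at-0.
Only M7 stuck-at-0 is consistent with every test.

M7 stuck-at-0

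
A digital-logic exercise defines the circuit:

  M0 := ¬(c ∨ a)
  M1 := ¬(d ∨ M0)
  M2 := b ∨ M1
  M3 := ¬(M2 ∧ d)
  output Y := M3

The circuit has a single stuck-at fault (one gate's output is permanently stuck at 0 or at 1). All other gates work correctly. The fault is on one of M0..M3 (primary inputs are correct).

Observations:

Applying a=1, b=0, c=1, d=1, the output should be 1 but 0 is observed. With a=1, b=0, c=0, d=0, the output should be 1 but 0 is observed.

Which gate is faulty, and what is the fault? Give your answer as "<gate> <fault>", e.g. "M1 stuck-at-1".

Fault-free values for test 1 (a=1, b=0, c=1, d=1): M0=0, M1=0, M2=0, M3=1, giving Y=1. Observed 0.
Test 1: faults giving observed 0 are {M1 stuck-at-1, M2 stuck-at-1, M3 stuck-at-0}.
Test 2 (a=1, b=0, c=0, d=0): fault-free M0=0, M1=1, M2=1, M3=1 → 1; observed 0. Eliminates M1 stuck-at-1, M2 stuck-at-1.
Only M3 stuck-at-0 is consistent with every test.

M3 stuck-at-0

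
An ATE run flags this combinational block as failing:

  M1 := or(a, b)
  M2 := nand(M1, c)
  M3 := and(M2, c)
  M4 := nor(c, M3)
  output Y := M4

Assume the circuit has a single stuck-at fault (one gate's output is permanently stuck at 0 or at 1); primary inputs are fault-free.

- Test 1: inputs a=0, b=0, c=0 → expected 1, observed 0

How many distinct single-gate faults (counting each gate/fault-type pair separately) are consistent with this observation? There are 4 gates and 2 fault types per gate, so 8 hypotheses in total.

2

Fault-free: M1=0, M2=1, M3=0, M4=1 → 1. Observed 0.
  M1 stuck-at-0: output 1 ✗
  M1 stuck-at-1: output 1 ✗
  M2 stuck-at-0: output 1 ✗
  M2 stuck-at-1: output 1 ✗
  M3 stuck-at-0: output 1 ✗
  M3 stuck-at-1: output 0 ✓
  M4 stuck-at-0: output 0 ✓
  M4 stuck-at-1: output 1 ✗
Consistent faults: {M3 stuck-at-1, M4 stuck-at-0} — 2 in all.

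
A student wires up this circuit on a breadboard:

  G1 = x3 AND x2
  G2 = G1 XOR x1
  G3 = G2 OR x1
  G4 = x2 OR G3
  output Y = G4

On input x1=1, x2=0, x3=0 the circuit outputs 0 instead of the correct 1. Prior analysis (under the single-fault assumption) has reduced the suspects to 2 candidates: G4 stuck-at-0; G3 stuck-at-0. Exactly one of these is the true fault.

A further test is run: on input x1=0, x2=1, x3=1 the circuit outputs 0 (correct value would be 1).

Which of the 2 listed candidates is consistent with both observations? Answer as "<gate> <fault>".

Evaluate each candidate on input x1=0, x2=1, x3=1:
  G4 stuck-at-0: G1=1, G2=1, G3=1, G4=0 [stuck-at-0] → 0 — matches
  G3 stuck-at-0: G1=1, G2=1, G3=0 [stuck-at-0], G4=1 → 1 — eliminated
Only G4 stuck-at-0 reproduces the observed 0.

G4 stuck-at-0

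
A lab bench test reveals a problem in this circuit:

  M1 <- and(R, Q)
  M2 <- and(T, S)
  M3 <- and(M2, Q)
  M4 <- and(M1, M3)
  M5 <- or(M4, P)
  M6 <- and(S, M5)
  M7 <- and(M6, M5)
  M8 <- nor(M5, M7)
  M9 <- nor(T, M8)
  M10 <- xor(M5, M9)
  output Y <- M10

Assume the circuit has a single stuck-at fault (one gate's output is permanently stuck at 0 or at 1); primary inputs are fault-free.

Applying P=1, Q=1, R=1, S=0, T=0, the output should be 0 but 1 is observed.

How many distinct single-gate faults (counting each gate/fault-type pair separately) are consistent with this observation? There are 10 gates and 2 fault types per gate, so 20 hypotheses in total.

Fault-free: M1=1, M2=0, M3=0, M4=0, M5=1, M6=0, M7=0, M8=0, M9=1, M10=0 → 0. Observed 1.
  M1: none of the 2 fault types match ✗
  M2: none of the 2 fault types match ✗
  M3: none of the 2 fault types match ✗
  M4: none of the 2 fault types match ✗
  M5: none of the 2 fault types match ✗
  M6: none of the 2 fault types match ✗
  M7: none of the 2 fault types match ✗
  M8: stuck-at-1 ✓; others ✗
  M9: stuck-at-0 ✓; others ✗
  M10: stuck-at-1 ✓; others ✗
Consistent faults: {M8 stuck-at-1, M9 stuck-at-0, M10 stuck-at-1} — 3 in all.

3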